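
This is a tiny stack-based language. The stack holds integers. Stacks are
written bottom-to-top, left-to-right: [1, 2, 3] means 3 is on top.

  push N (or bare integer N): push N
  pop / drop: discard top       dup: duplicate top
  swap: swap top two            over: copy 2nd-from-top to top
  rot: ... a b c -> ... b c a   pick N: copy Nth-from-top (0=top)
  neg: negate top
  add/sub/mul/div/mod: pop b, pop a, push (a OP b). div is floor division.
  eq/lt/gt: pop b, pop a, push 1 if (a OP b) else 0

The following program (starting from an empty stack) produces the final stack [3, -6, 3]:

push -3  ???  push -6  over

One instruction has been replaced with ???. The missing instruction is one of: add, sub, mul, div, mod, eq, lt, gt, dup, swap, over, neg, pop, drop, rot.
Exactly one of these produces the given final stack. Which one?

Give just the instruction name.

Answer: neg

Derivation:
Stack before ???: [-3]
Stack after ???:  [3]
The instruction that transforms [-3] -> [3] is: neg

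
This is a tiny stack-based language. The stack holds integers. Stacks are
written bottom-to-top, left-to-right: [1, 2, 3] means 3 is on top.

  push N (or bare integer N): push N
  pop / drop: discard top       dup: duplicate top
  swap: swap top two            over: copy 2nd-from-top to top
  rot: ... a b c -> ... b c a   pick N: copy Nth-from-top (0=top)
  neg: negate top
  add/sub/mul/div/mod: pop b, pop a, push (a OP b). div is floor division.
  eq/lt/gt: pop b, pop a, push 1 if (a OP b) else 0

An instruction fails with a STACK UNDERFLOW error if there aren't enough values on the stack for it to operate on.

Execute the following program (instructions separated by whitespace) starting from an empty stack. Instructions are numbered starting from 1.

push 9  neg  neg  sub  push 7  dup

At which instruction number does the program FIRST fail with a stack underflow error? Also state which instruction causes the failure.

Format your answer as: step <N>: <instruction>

Answer: step 4: sub

Derivation:
Step 1 ('push 9'): stack = [9], depth = 1
Step 2 ('neg'): stack = [-9], depth = 1
Step 3 ('neg'): stack = [9], depth = 1
Step 4 ('sub'): needs 2 value(s) but depth is 1 — STACK UNDERFLOW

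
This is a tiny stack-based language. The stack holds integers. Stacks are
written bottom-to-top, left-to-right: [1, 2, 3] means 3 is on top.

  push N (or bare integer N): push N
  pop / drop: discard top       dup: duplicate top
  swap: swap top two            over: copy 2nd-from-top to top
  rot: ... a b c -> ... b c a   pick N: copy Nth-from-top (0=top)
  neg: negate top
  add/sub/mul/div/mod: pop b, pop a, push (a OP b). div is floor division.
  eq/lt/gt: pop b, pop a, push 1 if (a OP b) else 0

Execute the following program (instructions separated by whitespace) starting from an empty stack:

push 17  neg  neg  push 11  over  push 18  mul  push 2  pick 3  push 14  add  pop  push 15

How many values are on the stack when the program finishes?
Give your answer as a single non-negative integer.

Answer: 5

Derivation:
After 'push 17': stack = [17] (depth 1)
After 'neg': stack = [-17] (depth 1)
After 'neg': stack = [17] (depth 1)
After 'push 11': stack = [17, 11] (depth 2)
After 'over': stack = [17, 11, 17] (depth 3)
After 'push 18': stack = [17, 11, 17, 18] (depth 4)
After 'mul': stack = [17, 11, 306] (depth 3)
After 'push 2': stack = [17, 11, 306, 2] (depth 4)
After 'pick 3': stack = [17, 11, 306, 2, 17] (depth 5)
After 'push 14': stack = [17, 11, 306, 2, 17, 14] (depth 6)
After 'add': stack = [17, 11, 306, 2, 31] (depth 5)
After 'pop': stack = [17, 11, 306, 2] (depth 4)
After 'push 15': stack = [17, 11, 306, 2, 15] (depth 5)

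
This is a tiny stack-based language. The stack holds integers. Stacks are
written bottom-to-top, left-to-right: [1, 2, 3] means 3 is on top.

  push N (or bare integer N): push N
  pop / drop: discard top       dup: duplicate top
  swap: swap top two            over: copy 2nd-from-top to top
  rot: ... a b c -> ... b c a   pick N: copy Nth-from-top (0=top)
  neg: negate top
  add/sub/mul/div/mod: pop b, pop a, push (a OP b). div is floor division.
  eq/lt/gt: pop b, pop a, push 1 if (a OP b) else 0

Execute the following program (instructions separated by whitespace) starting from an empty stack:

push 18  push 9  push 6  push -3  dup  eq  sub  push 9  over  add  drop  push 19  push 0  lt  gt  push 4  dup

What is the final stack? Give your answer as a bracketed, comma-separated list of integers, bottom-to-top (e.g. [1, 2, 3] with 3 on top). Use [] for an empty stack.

After 'push 18': [18]
After 'push 9': [18, 9]
After 'push 6': [18, 9, 6]
After 'push -3': [18, 9, 6, -3]
After 'dup': [18, 9, 6, -3, -3]
After 'eq': [18, 9, 6, 1]
After 'sub': [18, 9, 5]
After 'push 9': [18, 9, 5, 9]
After 'over': [18, 9, 5, 9, 5]
After 'add': [18, 9, 5, 14]
After 'drop': [18, 9, 5]
After 'push 19': [18, 9, 5, 19]
After 'push 0': [18, 9, 5, 19, 0]
After 'lt': [18, 9, 5, 0]
After 'gt': [18, 9, 1]
After 'push 4': [18, 9, 1, 4]
After 'dup': [18, 9, 1, 4, 4]

Answer: [18, 9, 1, 4, 4]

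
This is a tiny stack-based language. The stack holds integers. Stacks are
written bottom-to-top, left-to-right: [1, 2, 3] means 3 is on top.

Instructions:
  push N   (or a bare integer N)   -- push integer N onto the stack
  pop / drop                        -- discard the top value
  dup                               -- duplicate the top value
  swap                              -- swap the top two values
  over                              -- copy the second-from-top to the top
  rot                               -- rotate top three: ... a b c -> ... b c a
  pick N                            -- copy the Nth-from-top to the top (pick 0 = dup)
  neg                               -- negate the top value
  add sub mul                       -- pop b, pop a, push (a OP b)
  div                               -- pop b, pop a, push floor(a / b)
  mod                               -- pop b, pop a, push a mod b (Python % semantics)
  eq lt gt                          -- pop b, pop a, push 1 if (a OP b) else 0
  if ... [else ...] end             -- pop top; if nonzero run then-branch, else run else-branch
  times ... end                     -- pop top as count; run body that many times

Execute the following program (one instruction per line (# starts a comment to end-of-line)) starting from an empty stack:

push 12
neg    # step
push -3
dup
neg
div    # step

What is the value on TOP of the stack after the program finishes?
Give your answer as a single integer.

After 'push 12': [12]
After 'neg': [-12]
After 'push -3': [-12, -3]
After 'dup': [-12, -3, -3]
After 'neg': [-12, -3, 3]
After 'div': [-12, -1]

Answer: -1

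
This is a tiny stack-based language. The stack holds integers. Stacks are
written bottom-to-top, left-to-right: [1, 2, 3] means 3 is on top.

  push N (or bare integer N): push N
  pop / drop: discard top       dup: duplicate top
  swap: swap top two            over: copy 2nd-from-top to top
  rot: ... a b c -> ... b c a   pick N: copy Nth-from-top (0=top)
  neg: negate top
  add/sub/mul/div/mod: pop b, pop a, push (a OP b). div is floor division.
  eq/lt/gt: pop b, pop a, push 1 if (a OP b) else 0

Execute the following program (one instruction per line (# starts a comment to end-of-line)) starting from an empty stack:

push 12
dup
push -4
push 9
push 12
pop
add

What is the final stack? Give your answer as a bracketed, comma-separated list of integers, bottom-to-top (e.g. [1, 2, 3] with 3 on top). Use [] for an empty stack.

Answer: [12, 12, 5]

Derivation:
After 'push 12': [12]
After 'dup': [12, 12]
After 'push -4': [12, 12, -4]
After 'push 9': [12, 12, -4, 9]
After 'push 12': [12, 12, -4, 9, 12]
After 'pop': [12, 12, -4, 9]
After 'add': [12, 12, 5]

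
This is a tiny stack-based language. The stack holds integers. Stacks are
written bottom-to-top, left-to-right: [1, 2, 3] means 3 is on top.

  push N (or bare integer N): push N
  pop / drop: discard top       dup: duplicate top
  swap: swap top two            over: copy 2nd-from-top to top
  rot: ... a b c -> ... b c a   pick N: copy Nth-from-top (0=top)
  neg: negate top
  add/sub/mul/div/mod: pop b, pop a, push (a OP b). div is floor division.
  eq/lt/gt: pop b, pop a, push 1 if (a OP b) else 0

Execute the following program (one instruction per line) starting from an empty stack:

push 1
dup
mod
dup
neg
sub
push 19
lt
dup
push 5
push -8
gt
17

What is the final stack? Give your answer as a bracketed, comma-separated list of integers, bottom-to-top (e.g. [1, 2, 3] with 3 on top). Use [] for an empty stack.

Answer: [1, 1, 1, 17]

Derivation:
After 'push 1': [1]
After 'dup': [1, 1]
After 'mod': [0]
After 'dup': [0, 0]
After 'neg': [0, 0]
After 'sub': [0]
After 'push 19': [0, 19]
After 'lt': [1]
After 'dup': [1, 1]
After 'push 5': [1, 1, 5]
After 'push -8': [1, 1, 5, -8]
After 'gt': [1, 1, 1]
After 'push 17': [1, 1, 1, 17]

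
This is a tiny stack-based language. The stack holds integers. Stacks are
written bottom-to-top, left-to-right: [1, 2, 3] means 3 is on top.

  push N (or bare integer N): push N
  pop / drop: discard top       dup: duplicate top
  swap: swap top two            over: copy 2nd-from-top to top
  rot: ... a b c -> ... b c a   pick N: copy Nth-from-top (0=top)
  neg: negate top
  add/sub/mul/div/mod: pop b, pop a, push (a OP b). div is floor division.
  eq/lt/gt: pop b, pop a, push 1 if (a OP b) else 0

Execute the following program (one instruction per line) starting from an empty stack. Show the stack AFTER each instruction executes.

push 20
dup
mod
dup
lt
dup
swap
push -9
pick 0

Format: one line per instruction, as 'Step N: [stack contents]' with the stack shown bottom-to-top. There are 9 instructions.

Step 1: [20]
Step 2: [20, 20]
Step 3: [0]
Step 4: [0, 0]
Step 5: [0]
Step 6: [0, 0]
Step 7: [0, 0]
Step 8: [0, 0, -9]
Step 9: [0, 0, -9, -9]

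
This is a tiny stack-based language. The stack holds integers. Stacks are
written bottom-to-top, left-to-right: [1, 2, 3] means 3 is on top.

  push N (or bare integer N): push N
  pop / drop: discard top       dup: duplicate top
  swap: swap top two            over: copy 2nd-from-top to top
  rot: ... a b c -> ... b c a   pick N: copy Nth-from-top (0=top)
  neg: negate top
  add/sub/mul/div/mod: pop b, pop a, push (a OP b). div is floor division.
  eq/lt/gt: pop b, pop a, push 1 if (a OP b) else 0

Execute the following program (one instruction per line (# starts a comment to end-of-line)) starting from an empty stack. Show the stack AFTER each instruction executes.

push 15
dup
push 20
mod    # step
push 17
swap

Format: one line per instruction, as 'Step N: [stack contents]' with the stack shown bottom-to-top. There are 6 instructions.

Step 1: [15]
Step 2: [15, 15]
Step 3: [15, 15, 20]
Step 4: [15, 15]
Step 5: [15, 15, 17]
Step 6: [15, 17, 15]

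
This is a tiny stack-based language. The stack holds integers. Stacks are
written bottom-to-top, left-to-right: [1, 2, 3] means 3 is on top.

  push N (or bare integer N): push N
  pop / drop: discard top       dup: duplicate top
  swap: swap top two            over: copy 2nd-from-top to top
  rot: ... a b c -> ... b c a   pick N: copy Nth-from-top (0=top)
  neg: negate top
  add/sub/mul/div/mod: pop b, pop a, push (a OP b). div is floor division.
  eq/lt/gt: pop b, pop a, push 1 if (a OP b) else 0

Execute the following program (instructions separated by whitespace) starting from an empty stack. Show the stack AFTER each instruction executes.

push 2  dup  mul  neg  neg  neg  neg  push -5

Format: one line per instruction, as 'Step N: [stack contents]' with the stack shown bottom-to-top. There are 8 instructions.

Step 1: [2]
Step 2: [2, 2]
Step 3: [4]
Step 4: [-4]
Step 5: [4]
Step 6: [-4]
Step 7: [4]
Step 8: [4, -5]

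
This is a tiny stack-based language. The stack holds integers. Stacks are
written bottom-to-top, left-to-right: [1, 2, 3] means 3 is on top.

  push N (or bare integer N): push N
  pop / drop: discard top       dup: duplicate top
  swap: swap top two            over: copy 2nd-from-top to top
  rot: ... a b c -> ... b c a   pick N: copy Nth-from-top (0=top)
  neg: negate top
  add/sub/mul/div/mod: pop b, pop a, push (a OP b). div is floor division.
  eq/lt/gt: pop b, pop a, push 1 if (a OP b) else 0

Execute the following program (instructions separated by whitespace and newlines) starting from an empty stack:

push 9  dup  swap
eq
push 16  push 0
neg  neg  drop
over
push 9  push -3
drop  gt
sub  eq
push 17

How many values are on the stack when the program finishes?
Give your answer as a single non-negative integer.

Answer: 2

Derivation:
After 'push 9': stack = [9] (depth 1)
After 'dup': stack = [9, 9] (depth 2)
After 'swap': stack = [9, 9] (depth 2)
After 'eq': stack = [1] (depth 1)
After 'push 16': stack = [1, 16] (depth 2)
After 'push 0': stack = [1, 16, 0] (depth 3)
After 'neg': stack = [1, 16, 0] (depth 3)
After 'neg': stack = [1, 16, 0] (depth 3)
After 'drop': stack = [1, 16] (depth 2)
After 'over': stack = [1, 16, 1] (depth 3)
After 'push 9': stack = [1, 16, 1, 9] (depth 4)
After 'push -3': stack = [1, 16, 1, 9, -3] (depth 5)
After 'drop': stack = [1, 16, 1, 9] (depth 4)
After 'gt': stack = [1, 16, 0] (depth 3)
After 'sub': stack = [1, 16] (depth 2)
After 'eq': stack = [0] (depth 1)
After 'push 17': stack = [0, 17] (depth 2)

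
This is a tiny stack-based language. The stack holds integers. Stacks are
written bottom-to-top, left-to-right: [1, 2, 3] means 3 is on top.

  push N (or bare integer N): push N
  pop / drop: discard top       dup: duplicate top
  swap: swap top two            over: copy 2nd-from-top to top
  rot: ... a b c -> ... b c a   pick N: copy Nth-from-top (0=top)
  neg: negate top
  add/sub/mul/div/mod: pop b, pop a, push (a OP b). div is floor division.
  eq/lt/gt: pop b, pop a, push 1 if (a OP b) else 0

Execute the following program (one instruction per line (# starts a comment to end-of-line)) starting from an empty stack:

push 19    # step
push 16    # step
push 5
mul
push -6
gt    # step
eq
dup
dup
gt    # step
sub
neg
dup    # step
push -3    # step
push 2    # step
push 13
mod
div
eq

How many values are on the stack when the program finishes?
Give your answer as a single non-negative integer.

Answer: 2

Derivation:
After 'push 19': stack = [19] (depth 1)
After 'push 16': stack = [19, 16] (depth 2)
After 'push 5': stack = [19, 16, 5] (depth 3)
After 'mul': stack = [19, 80] (depth 2)
After 'push -6': stack = [19, 80, -6] (depth 3)
After 'gt': stack = [19, 1] (depth 2)
After 'eq': stack = [0] (depth 1)
After 'dup': stack = [0, 0] (depth 2)
After 'dup': stack = [0, 0, 0] (depth 3)
After 'gt': stack = [0, 0] (depth 2)
After 'sub': stack = [0] (depth 1)
After 'neg': stack = [0] (depth 1)
After 'dup': stack = [0, 0] (depth 2)
After 'push -3': stack = [0, 0, -3] (depth 3)
After 'push 2': stack = [0, 0, -3, 2] (depth 4)
After 'push 13': stack = [0, 0, -3, 2, 13] (depth 5)
After 'mod': stack = [0, 0, -3, 2] (depth 4)
After 'div': stack = [0, 0, -2] (depth 3)
After 'eq': stack = [0, 0] (depth 2)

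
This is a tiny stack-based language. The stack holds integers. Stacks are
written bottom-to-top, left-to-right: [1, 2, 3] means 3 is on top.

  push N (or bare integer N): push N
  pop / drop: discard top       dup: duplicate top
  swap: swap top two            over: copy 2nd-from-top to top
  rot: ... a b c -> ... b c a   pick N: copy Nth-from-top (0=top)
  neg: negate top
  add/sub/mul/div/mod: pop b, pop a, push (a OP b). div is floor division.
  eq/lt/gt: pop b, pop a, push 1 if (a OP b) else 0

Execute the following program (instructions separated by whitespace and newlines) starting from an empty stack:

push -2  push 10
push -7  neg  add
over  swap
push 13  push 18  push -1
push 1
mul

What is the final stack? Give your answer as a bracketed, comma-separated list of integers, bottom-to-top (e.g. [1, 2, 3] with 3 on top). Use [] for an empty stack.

Answer: [-2, -2, 17, 13, 18, -1]

Derivation:
After 'push -2': [-2]
After 'push 10': [-2, 10]
After 'push -7': [-2, 10, -7]
After 'neg': [-2, 10, 7]
After 'add': [-2, 17]
After 'over': [-2, 17, -2]
After 'swap': [-2, -2, 17]
After 'push 13': [-2, -2, 17, 13]
After 'push 18': [-2, -2, 17, 13, 18]
After 'push -1': [-2, -2, 17, 13, 18, -1]
After 'push 1': [-2, -2, 17, 13, 18, -1, 1]
After 'mul': [-2, -2, 17, 13, 18, -1]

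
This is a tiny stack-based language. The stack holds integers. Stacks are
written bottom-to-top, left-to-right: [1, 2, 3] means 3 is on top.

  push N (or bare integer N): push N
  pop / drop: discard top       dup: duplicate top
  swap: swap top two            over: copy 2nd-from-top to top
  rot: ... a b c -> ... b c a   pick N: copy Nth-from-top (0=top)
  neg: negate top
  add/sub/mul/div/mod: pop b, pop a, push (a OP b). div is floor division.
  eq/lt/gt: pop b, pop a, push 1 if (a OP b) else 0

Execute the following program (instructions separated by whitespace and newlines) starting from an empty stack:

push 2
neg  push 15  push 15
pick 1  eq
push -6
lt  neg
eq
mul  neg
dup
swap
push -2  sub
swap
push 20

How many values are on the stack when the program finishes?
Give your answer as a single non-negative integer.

After 'push 2': stack = [2] (depth 1)
After 'neg': stack = [-2] (depth 1)
After 'push 15': stack = [-2, 15] (depth 2)
After 'push 15': stack = [-2, 15, 15] (depth 3)
After 'pick 1': stack = [-2, 15, 15, 15] (depth 4)
After 'eq': stack = [-2, 15, 1] (depth 3)
After 'push -6': stack = [-2, 15, 1, -6] (depth 4)
After 'lt': stack = [-2, 15, 0] (depth 3)
After 'neg': stack = [-2, 15, 0] (depth 3)
After 'eq': stack = [-2, 0] (depth 2)
After 'mul': stack = [0] (depth 1)
After 'neg': stack = [0] (depth 1)
After 'dup': stack = [0, 0] (depth 2)
After 'swap': stack = [0, 0] (depth 2)
After 'push -2': stack = [0, 0, -2] (depth 3)
After 'sub': stack = [0, 2] (depth 2)
After 'swap': stack = [2, 0] (depth 2)
After 'push 20': stack = [2, 0, 20] (depth 3)

Answer: 3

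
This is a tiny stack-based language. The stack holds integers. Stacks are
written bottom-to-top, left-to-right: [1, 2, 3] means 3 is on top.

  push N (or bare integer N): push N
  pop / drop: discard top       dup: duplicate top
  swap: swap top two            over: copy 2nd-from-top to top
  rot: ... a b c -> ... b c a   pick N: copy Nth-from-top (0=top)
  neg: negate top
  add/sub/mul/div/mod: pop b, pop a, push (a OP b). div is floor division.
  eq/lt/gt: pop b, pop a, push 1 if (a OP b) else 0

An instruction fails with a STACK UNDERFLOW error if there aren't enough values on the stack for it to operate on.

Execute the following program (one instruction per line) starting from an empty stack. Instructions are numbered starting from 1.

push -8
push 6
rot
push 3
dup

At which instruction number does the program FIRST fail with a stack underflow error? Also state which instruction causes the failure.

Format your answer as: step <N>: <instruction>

Answer: step 3: rot

Derivation:
Step 1 ('push -8'): stack = [-8], depth = 1
Step 2 ('push 6'): stack = [-8, 6], depth = 2
Step 3 ('rot'): needs 3 value(s) but depth is 2 — STACK UNDERFLOW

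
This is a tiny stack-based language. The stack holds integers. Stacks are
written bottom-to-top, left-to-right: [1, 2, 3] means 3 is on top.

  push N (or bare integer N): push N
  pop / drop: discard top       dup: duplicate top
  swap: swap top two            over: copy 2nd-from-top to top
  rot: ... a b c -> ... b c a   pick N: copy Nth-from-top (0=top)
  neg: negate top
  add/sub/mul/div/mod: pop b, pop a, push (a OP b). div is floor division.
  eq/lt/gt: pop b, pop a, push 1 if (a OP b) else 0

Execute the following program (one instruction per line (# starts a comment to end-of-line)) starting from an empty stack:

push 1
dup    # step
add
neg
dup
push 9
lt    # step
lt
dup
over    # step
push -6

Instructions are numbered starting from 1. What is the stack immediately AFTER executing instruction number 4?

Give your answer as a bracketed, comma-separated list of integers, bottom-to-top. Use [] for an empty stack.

Answer: [-2]

Derivation:
Step 1 ('push 1'): [1]
Step 2 ('dup'): [1, 1]
Step 3 ('add'): [2]
Step 4 ('neg'): [-2]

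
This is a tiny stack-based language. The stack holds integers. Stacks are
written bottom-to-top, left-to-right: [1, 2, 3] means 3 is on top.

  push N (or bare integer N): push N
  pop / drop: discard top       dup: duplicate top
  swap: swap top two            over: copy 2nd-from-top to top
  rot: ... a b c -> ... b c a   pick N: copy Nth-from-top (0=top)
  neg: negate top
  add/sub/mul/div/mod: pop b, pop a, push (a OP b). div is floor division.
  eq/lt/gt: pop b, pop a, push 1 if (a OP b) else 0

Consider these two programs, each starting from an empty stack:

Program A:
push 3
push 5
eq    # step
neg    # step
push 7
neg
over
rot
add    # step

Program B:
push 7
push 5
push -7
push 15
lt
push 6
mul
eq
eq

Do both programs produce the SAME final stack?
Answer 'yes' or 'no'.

Answer: no

Derivation:
Program A trace:
  After 'push 3': [3]
  After 'push 5': [3, 5]
  After 'eq': [0]
  After 'neg': [0]
  After 'push 7': [0, 7]
  After 'neg': [0, -7]
  After 'over': [0, -7, 0]
  After 'rot': [-7, 0, 0]
  After 'add': [-7, 0]
Program A final stack: [-7, 0]

Program B trace:
  After 'push 7': [7]
  After 'push 5': [7, 5]
  After 'push -7': [7, 5, -7]
  After 'push 15': [7, 5, -7, 15]
  After 'lt': [7, 5, 1]
  After 'push 6': [7, 5, 1, 6]
  After 'mul': [7, 5, 6]
  After 'eq': [7, 0]
  After 'eq': [0]
Program B final stack: [0]
Same: no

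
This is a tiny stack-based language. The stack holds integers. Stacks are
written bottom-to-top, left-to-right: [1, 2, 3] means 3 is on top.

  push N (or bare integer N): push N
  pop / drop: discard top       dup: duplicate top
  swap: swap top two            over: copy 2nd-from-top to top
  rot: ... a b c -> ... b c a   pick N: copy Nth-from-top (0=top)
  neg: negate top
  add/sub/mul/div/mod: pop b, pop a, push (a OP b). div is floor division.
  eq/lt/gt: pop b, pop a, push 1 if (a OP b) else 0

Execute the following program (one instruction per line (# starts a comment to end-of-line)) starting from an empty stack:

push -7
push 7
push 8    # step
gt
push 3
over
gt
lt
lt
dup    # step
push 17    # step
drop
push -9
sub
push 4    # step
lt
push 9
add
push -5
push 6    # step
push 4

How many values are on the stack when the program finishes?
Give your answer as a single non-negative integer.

After 'push -7': stack = [-7] (depth 1)
After 'push 7': stack = [-7, 7] (depth 2)
After 'push 8': stack = [-7, 7, 8] (depth 3)
After 'gt': stack = [-7, 0] (depth 2)
After 'push 3': stack = [-7, 0, 3] (depth 3)
After 'over': stack = [-7, 0, 3, 0] (depth 4)
After 'gt': stack = [-7, 0, 1] (depth 3)
After 'lt': stack = [-7, 1] (depth 2)
After 'lt': stack = [1] (depth 1)
After 'dup': stack = [1, 1] (depth 2)
  ...
After 'drop': stack = [1, 1] (depth 2)
After 'push -9': stack = [1, 1, -9] (depth 3)
After 'sub': stack = [1, 10] (depth 2)
After 'push 4': stack = [1, 10, 4] (depth 3)
After 'lt': stack = [1, 0] (depth 2)
After 'push 9': stack = [1, 0, 9] (depth 3)
After 'add': stack = [1, 9] (depth 2)
After 'push -5': stack = [1, 9, -5] (depth 3)
After 'push 6': stack = [1, 9, -5, 6] (depth 4)
After 'push 4': stack = [1, 9, -5, 6, 4] (depth 5)

Answer: 5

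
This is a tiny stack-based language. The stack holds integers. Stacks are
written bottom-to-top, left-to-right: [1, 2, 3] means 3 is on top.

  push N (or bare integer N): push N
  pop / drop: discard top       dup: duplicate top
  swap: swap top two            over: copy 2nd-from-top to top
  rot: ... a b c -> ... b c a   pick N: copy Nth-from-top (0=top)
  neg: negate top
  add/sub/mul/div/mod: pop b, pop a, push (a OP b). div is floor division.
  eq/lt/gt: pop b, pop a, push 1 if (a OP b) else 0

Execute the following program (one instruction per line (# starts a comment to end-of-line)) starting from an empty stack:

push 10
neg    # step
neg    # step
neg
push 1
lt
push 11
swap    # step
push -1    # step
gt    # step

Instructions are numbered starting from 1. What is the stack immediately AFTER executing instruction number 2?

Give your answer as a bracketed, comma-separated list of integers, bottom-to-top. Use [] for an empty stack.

Answer: [-10]

Derivation:
Step 1 ('push 10'): [10]
Step 2 ('neg'): [-10]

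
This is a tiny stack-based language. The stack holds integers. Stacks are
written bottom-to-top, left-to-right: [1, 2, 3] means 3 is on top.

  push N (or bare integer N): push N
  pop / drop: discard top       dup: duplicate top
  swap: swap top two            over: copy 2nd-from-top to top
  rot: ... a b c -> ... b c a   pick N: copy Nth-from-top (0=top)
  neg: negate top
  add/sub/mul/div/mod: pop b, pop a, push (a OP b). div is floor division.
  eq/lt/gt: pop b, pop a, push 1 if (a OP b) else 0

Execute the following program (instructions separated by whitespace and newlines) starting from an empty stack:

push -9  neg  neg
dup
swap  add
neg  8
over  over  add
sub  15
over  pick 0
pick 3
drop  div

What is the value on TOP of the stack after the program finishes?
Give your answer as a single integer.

After 'push -9': [-9]
After 'neg': [9]
After 'neg': [-9]
After 'dup': [-9, -9]
After 'swap': [-9, -9]
After 'add': [-18]
After 'neg': [18]
After 'push 8': [18, 8]
After 'over': [18, 8, 18]
After 'over': [18, 8, 18, 8]
After 'add': [18, 8, 26]
After 'sub': [18, -18]
After 'push 15': [18, -18, 15]
After 'over': [18, -18, 15, -18]
After 'pick 0': [18, -18, 15, -18, -18]
After 'pick 3': [18, -18, 15, -18, -18, -18]
After 'drop': [18, -18, 15, -18, -18]
After 'div': [18, -18, 15, 1]

Answer: 1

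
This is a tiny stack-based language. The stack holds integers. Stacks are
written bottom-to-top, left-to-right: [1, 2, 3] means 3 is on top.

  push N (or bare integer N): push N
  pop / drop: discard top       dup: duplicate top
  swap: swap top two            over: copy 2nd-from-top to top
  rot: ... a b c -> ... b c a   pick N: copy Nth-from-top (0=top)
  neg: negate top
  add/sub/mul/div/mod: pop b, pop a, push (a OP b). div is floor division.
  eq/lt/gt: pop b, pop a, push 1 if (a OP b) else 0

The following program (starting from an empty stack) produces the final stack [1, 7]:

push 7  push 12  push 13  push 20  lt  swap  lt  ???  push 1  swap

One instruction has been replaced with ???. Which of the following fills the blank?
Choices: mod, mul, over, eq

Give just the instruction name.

Answer: mul

Derivation:
Stack before ???: [7, 1]
Stack after ???:  [7]
Checking each choice:
  mod: produces [1, 0]
  mul: MATCH
  over: produces [7, 1, 1, 7]
  eq: produces [1, 0]


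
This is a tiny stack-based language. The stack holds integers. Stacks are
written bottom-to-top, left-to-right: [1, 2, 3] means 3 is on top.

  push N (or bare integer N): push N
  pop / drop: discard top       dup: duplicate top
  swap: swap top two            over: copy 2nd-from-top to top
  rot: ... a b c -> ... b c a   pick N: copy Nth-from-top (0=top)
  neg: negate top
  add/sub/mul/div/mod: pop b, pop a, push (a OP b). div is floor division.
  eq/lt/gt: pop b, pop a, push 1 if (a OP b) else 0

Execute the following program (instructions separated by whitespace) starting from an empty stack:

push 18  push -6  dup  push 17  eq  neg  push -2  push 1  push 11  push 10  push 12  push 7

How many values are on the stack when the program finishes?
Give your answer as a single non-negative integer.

Answer: 9

Derivation:
After 'push 18': stack = [18] (depth 1)
After 'push -6': stack = [18, -6] (depth 2)
After 'dup': stack = [18, -6, -6] (depth 3)
After 'push 17': stack = [18, -6, -6, 17] (depth 4)
After 'eq': stack = [18, -6, 0] (depth 3)
After 'neg': stack = [18, -6, 0] (depth 3)
After 'push -2': stack = [18, -6, 0, -2] (depth 4)
After 'push 1': stack = [18, -6, 0, -2, 1] (depth 5)
After 'push 11': stack = [18, -6, 0, -2, 1, 11] (depth 6)
After 'push 10': stack = [18, -6, 0, -2, 1, 11, 10] (depth 7)
After 'push 12': stack = [18, -6, 0, -2, 1, 11, 10, 12] (depth 8)
After 'push 7': stack = [18, -6, 0, -2, 1, 11, 10, 12, 7] (depth 9)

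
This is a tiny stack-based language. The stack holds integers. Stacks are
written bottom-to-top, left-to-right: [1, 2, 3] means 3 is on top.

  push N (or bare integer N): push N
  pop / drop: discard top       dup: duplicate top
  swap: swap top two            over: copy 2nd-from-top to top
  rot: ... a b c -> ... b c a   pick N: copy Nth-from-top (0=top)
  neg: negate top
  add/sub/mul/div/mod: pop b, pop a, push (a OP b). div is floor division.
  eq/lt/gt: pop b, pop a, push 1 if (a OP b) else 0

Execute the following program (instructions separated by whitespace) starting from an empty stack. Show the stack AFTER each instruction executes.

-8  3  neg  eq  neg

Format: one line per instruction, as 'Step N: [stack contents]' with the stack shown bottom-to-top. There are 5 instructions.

Step 1: [-8]
Step 2: [-8, 3]
Step 3: [-8, -3]
Step 4: [0]
Step 5: [0]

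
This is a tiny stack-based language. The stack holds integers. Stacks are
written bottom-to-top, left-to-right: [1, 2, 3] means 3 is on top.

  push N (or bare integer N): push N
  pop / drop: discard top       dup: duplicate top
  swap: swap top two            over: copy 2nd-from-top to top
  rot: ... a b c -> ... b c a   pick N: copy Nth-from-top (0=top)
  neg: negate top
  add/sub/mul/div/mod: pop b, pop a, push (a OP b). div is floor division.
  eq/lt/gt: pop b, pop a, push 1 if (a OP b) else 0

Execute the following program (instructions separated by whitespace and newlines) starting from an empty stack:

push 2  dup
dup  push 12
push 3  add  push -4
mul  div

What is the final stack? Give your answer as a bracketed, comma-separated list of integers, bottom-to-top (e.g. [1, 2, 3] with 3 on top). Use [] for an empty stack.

After 'push 2': [2]
After 'dup': [2, 2]
After 'dup': [2, 2, 2]
After 'push 12': [2, 2, 2, 12]
After 'push 3': [2, 2, 2, 12, 3]
After 'add': [2, 2, 2, 15]
After 'push -4': [2, 2, 2, 15, -4]
After 'mul': [2, 2, 2, -60]
After 'div': [2, 2, -1]

Answer: [2, 2, -1]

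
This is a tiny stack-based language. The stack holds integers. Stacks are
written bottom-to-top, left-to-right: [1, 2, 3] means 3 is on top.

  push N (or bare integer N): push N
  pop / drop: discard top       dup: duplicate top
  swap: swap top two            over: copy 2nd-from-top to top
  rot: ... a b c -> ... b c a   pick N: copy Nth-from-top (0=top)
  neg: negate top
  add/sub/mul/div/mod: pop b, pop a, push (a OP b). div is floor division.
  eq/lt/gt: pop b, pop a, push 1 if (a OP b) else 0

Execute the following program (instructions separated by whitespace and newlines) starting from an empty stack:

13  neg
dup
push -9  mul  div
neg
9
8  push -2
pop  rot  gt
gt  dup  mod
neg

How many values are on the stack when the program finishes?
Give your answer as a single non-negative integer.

Answer: 1

Derivation:
After 'push 13': stack = [13] (depth 1)
After 'neg': stack = [-13] (depth 1)
After 'dup': stack = [-13, -13] (depth 2)
After 'push -9': stack = [-13, -13, -9] (depth 3)
After 'mul': stack = [-13, 117] (depth 2)
After 'div': stack = [-1] (depth 1)
After 'neg': stack = [1] (depth 1)
After 'push 9': stack = [1, 9] (depth 2)
After 'push 8': stack = [1, 9, 8] (depth 3)
After 'push -2': stack = [1, 9, 8, -2] (depth 4)
After 'pop': stack = [1, 9, 8] (depth 3)
After 'rot': stack = [9, 8, 1] (depth 3)
After 'gt': stack = [9, 1] (depth 2)
After 'gt': stack = [1] (depth 1)
After 'dup': stack = [1, 1] (depth 2)
After 'mod': stack = [0] (depth 1)
After 'neg': stack = [0] (depth 1)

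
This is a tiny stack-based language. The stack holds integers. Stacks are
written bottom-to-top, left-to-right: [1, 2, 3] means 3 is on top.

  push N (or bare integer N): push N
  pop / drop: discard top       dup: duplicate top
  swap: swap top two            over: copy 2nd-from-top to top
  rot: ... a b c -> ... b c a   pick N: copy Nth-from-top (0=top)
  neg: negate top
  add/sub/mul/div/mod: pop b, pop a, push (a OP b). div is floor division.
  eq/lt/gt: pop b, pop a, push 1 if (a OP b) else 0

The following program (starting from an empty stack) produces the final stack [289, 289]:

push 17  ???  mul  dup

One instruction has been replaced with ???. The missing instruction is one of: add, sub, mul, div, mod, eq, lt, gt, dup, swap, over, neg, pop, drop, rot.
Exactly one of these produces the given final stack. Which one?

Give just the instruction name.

Stack before ???: [17]
Stack after ???:  [17, 17]
The instruction that transforms [17] -> [17, 17] is: dup

Answer: dup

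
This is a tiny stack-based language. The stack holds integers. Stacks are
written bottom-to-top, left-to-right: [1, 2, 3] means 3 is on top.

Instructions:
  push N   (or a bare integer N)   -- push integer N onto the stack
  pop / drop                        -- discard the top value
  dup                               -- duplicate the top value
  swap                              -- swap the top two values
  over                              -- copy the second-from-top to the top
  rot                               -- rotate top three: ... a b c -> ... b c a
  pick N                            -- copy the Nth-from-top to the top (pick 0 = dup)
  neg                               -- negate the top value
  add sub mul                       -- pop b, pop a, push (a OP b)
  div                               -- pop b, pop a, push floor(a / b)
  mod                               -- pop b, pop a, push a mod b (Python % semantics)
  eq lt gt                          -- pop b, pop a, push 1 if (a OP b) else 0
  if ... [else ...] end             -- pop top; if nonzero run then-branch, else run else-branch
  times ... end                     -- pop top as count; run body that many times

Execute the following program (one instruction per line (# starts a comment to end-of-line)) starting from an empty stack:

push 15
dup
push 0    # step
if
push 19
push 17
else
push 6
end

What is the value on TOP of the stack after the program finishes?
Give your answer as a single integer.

After 'push 15': [15]
After 'dup': [15, 15]
After 'push 0': [15, 15, 0]
After 'if': [15, 15]
After 'push 6': [15, 15, 6]

Answer: 6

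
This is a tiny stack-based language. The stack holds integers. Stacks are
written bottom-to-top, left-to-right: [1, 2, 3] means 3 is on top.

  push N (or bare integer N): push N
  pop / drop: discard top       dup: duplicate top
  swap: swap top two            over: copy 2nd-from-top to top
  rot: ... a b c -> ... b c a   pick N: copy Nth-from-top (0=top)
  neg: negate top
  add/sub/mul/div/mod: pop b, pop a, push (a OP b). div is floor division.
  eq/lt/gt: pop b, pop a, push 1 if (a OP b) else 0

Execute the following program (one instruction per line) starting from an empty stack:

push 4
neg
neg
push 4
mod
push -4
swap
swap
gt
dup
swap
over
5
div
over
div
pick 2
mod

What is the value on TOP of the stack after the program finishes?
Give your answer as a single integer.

Answer: 0

Derivation:
After 'push 4': [4]
After 'neg': [-4]
After 'neg': [4]
After 'push 4': [4, 4]
After 'mod': [0]
After 'push -4': [0, -4]
After 'swap': [-4, 0]
After 'swap': [0, -4]
After 'gt': [1]
After 'dup': [1, 1]
After 'swap': [1, 1]
After 'over': [1, 1, 1]
After 'push 5': [1, 1, 1, 5]
After 'div': [1, 1, 0]
After 'over': [1, 1, 0, 1]
After 'div': [1, 1, 0]
After 'pick 2': [1, 1, 0, 1]
After 'mod': [1, 1, 0]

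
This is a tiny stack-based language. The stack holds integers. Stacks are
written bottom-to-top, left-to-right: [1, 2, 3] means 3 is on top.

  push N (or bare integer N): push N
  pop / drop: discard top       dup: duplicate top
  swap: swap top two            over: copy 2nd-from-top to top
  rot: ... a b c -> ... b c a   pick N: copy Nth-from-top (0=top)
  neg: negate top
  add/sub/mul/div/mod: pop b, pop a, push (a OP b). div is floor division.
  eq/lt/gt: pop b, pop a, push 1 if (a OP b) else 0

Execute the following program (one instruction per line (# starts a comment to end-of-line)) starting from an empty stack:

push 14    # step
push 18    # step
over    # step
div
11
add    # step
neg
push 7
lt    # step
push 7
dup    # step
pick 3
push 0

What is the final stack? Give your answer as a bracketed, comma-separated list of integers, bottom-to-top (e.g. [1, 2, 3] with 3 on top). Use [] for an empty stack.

Answer: [14, 1, 7, 7, 14, 0]

Derivation:
After 'push 14': [14]
After 'push 18': [14, 18]
After 'over': [14, 18, 14]
After 'div': [14, 1]
After 'push 11': [14, 1, 11]
After 'add': [14, 12]
After 'neg': [14, -12]
After 'push 7': [14, -12, 7]
After 'lt': [14, 1]
After 'push 7': [14, 1, 7]
After 'dup': [14, 1, 7, 7]
After 'pick 3': [14, 1, 7, 7, 14]
After 'push 0': [14, 1, 7, 7, 14, 0]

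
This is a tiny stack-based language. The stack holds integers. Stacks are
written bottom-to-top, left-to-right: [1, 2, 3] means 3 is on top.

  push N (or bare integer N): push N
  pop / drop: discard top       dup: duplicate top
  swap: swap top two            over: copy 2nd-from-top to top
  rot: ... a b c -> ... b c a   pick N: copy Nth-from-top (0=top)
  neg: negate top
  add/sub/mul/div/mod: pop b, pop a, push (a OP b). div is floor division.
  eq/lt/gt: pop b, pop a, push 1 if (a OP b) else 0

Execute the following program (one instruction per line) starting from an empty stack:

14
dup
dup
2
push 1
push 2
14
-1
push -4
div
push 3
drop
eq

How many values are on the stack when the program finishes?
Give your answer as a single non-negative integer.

After 'push 14': stack = [14] (depth 1)
After 'dup': stack = [14, 14] (depth 2)
After 'dup': stack = [14, 14, 14] (depth 3)
After 'push 2': stack = [14, 14, 14, 2] (depth 4)
After 'push 1': stack = [14, 14, 14, 2, 1] (depth 5)
After 'push 2': stack = [14, 14, 14, 2, 1, 2] (depth 6)
After 'push 14': stack = [14, 14, 14, 2, 1, 2, 14] (depth 7)
After 'push -1': stack = [14, 14, 14, 2, 1, 2, 14, -1] (depth 8)
After 'push -4': stack = [14, 14, 14, 2, 1, 2, 14, -1, -4] (depth 9)
After 'div': stack = [14, 14, 14, 2, 1, 2, 14, 0] (depth 8)
After 'push 3': stack = [14, 14, 14, 2, 1, 2, 14, 0, 3] (depth 9)
After 'drop': stack = [14, 14, 14, 2, 1, 2, 14, 0] (depth 8)
After 'eq': stack = [14, 14, 14, 2, 1, 2, 0] (depth 7)

Answer: 7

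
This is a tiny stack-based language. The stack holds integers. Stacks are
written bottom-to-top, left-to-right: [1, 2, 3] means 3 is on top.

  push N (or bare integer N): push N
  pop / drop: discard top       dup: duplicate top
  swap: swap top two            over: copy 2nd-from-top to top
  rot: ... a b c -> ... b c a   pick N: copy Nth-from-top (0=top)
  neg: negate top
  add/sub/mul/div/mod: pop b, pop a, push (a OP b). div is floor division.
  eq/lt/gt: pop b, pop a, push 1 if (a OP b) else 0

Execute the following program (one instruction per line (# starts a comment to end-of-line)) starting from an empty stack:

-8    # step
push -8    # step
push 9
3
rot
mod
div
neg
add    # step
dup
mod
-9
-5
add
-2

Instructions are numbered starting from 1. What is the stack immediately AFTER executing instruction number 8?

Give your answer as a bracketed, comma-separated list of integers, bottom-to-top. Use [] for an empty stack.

Answer: [-8, 2]

Derivation:
Step 1 ('-8'): [-8]
Step 2 ('push -8'): [-8, -8]
Step 3 ('push 9'): [-8, -8, 9]
Step 4 ('3'): [-8, -8, 9, 3]
Step 5 ('rot'): [-8, 9, 3, -8]
Step 6 ('mod'): [-8, 9, -5]
Step 7 ('div'): [-8, -2]
Step 8 ('neg'): [-8, 2]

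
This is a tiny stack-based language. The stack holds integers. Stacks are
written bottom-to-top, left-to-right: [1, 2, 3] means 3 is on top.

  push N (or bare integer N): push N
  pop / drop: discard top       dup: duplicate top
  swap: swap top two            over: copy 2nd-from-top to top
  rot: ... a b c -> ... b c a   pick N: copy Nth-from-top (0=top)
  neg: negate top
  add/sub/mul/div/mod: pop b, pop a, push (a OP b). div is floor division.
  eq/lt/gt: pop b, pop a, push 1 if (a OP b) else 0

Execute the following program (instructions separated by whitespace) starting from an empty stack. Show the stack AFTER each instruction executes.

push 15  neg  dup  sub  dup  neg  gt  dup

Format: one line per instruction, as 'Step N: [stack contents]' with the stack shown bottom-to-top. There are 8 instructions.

Step 1: [15]
Step 2: [-15]
Step 3: [-15, -15]
Step 4: [0]
Step 5: [0, 0]
Step 6: [0, 0]
Step 7: [0]
Step 8: [0, 0]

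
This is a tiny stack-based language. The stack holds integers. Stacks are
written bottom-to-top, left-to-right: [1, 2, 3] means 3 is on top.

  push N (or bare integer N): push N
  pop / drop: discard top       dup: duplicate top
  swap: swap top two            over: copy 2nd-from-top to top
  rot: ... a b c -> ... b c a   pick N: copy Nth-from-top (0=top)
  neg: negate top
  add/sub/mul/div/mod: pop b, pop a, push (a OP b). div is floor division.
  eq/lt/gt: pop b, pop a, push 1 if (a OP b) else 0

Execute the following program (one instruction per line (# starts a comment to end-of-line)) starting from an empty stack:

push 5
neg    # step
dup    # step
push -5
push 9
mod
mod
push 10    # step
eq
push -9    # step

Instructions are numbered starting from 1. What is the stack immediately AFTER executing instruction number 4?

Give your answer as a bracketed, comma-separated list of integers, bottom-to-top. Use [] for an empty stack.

Answer: [-5, -5, -5]

Derivation:
Step 1 ('push 5'): [5]
Step 2 ('neg'): [-5]
Step 3 ('dup'): [-5, -5]
Step 4 ('push -5'): [-5, -5, -5]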